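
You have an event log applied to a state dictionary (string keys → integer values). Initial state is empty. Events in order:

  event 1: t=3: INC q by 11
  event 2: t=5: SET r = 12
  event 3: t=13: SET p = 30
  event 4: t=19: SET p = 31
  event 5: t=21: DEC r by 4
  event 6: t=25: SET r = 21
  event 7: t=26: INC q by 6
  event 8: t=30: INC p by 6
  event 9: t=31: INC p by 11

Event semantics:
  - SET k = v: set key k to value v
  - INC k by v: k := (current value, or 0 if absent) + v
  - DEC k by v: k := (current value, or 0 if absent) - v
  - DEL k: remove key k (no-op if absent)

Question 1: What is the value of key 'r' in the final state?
Track key 'r' through all 9 events:
  event 1 (t=3: INC q by 11): r unchanged
  event 2 (t=5: SET r = 12): r (absent) -> 12
  event 3 (t=13: SET p = 30): r unchanged
  event 4 (t=19: SET p = 31): r unchanged
  event 5 (t=21: DEC r by 4): r 12 -> 8
  event 6 (t=25: SET r = 21): r 8 -> 21
  event 7 (t=26: INC q by 6): r unchanged
  event 8 (t=30: INC p by 6): r unchanged
  event 9 (t=31: INC p by 11): r unchanged
Final: r = 21

Answer: 21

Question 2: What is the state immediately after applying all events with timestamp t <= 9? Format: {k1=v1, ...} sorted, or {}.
Apply events with t <= 9 (2 events):
  after event 1 (t=3: INC q by 11): {q=11}
  after event 2 (t=5: SET r = 12): {q=11, r=12}

Answer: {q=11, r=12}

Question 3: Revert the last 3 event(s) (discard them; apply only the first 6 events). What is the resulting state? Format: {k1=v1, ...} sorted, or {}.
Answer: {p=31, q=11, r=21}

Derivation:
Keep first 6 events (discard last 3):
  after event 1 (t=3: INC q by 11): {q=11}
  after event 2 (t=5: SET r = 12): {q=11, r=12}
  after event 3 (t=13: SET p = 30): {p=30, q=11, r=12}
  after event 4 (t=19: SET p = 31): {p=31, q=11, r=12}
  after event 5 (t=21: DEC r by 4): {p=31, q=11, r=8}
  after event 6 (t=25: SET r = 21): {p=31, q=11, r=21}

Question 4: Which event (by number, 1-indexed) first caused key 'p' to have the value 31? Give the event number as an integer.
Looking for first event where p becomes 31:
  event 3: p = 30
  event 4: p 30 -> 31  <-- first match

Answer: 4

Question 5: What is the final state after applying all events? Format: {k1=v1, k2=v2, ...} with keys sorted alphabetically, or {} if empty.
  after event 1 (t=3: INC q by 11): {q=11}
  after event 2 (t=5: SET r = 12): {q=11, r=12}
  after event 3 (t=13: SET p = 30): {p=30, q=11, r=12}
  after event 4 (t=19: SET p = 31): {p=31, q=11, r=12}
  after event 5 (t=21: DEC r by 4): {p=31, q=11, r=8}
  after event 6 (t=25: SET r = 21): {p=31, q=11, r=21}
  after event 7 (t=26: INC q by 6): {p=31, q=17, r=21}
  after event 8 (t=30: INC p by 6): {p=37, q=17, r=21}
  after event 9 (t=31: INC p by 11): {p=48, q=17, r=21}

Answer: {p=48, q=17, r=21}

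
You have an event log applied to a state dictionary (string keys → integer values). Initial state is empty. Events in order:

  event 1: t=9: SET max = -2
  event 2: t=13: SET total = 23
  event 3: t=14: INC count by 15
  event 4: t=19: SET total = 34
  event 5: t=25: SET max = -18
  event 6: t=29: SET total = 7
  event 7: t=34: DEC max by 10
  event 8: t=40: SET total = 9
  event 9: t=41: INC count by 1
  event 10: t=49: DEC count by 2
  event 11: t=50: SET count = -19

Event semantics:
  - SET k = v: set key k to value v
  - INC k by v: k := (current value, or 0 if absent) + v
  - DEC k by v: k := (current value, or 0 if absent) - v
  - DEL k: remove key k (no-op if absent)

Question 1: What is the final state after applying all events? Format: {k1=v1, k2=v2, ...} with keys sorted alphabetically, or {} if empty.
Answer: {count=-19, max=-28, total=9}

Derivation:
  after event 1 (t=9: SET max = -2): {max=-2}
  after event 2 (t=13: SET total = 23): {max=-2, total=23}
  after event 3 (t=14: INC count by 15): {count=15, max=-2, total=23}
  after event 4 (t=19: SET total = 34): {count=15, max=-2, total=34}
  after event 5 (t=25: SET max = -18): {count=15, max=-18, total=34}
  after event 6 (t=29: SET total = 7): {count=15, max=-18, total=7}
  after event 7 (t=34: DEC max by 10): {count=15, max=-28, total=7}
  after event 8 (t=40: SET total = 9): {count=15, max=-28, total=9}
  after event 9 (t=41: INC count by 1): {count=16, max=-28, total=9}
  after event 10 (t=49: DEC count by 2): {count=14, max=-28, total=9}
  after event 11 (t=50: SET count = -19): {count=-19, max=-28, total=9}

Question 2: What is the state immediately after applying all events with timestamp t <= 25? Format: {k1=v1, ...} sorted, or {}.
Answer: {count=15, max=-18, total=34}

Derivation:
Apply events with t <= 25 (5 events):
  after event 1 (t=9: SET max = -2): {max=-2}
  after event 2 (t=13: SET total = 23): {max=-2, total=23}
  after event 3 (t=14: INC count by 15): {count=15, max=-2, total=23}
  after event 4 (t=19: SET total = 34): {count=15, max=-2, total=34}
  after event 5 (t=25: SET max = -18): {count=15, max=-18, total=34}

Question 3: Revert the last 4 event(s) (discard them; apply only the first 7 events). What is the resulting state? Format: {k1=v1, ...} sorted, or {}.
Keep first 7 events (discard last 4):
  after event 1 (t=9: SET max = -2): {max=-2}
  after event 2 (t=13: SET total = 23): {max=-2, total=23}
  after event 3 (t=14: INC count by 15): {count=15, max=-2, total=23}
  after event 4 (t=19: SET total = 34): {count=15, max=-2, total=34}
  after event 5 (t=25: SET max = -18): {count=15, max=-18, total=34}
  after event 6 (t=29: SET total = 7): {count=15, max=-18, total=7}
  after event 7 (t=34: DEC max by 10): {count=15, max=-28, total=7}

Answer: {count=15, max=-28, total=7}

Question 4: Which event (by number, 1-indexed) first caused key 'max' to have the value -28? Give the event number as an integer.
Looking for first event where max becomes -28:
  event 1: max = -2
  event 2: max = -2
  event 3: max = -2
  event 4: max = -2
  event 5: max = -18
  event 6: max = -18
  event 7: max -18 -> -28  <-- first match

Answer: 7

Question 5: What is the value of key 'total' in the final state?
Track key 'total' through all 11 events:
  event 1 (t=9: SET max = -2): total unchanged
  event 2 (t=13: SET total = 23): total (absent) -> 23
  event 3 (t=14: INC count by 15): total unchanged
  event 4 (t=19: SET total = 34): total 23 -> 34
  event 5 (t=25: SET max = -18): total unchanged
  event 6 (t=29: SET total = 7): total 34 -> 7
  event 7 (t=34: DEC max by 10): total unchanged
  event 8 (t=40: SET total = 9): total 7 -> 9
  event 9 (t=41: INC count by 1): total unchanged
  event 10 (t=49: DEC count by 2): total unchanged
  event 11 (t=50: SET count = -19): total unchanged
Final: total = 9

Answer: 9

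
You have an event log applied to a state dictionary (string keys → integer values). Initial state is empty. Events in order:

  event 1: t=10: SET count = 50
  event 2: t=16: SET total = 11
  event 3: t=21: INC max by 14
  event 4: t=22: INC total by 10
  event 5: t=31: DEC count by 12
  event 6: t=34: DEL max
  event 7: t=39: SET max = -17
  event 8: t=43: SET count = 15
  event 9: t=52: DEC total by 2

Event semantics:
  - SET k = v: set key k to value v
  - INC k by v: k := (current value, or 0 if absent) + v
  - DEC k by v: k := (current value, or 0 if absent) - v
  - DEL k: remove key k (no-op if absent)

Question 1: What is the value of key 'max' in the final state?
Answer: -17

Derivation:
Track key 'max' through all 9 events:
  event 1 (t=10: SET count = 50): max unchanged
  event 2 (t=16: SET total = 11): max unchanged
  event 3 (t=21: INC max by 14): max (absent) -> 14
  event 4 (t=22: INC total by 10): max unchanged
  event 5 (t=31: DEC count by 12): max unchanged
  event 6 (t=34: DEL max): max 14 -> (absent)
  event 7 (t=39: SET max = -17): max (absent) -> -17
  event 8 (t=43: SET count = 15): max unchanged
  event 9 (t=52: DEC total by 2): max unchanged
Final: max = -17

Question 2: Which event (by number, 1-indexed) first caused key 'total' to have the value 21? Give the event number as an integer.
Answer: 4

Derivation:
Looking for first event where total becomes 21:
  event 2: total = 11
  event 3: total = 11
  event 4: total 11 -> 21  <-- first match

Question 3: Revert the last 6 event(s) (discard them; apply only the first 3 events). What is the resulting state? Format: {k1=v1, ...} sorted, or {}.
Answer: {count=50, max=14, total=11}

Derivation:
Keep first 3 events (discard last 6):
  after event 1 (t=10: SET count = 50): {count=50}
  after event 2 (t=16: SET total = 11): {count=50, total=11}
  after event 3 (t=21: INC max by 14): {count=50, max=14, total=11}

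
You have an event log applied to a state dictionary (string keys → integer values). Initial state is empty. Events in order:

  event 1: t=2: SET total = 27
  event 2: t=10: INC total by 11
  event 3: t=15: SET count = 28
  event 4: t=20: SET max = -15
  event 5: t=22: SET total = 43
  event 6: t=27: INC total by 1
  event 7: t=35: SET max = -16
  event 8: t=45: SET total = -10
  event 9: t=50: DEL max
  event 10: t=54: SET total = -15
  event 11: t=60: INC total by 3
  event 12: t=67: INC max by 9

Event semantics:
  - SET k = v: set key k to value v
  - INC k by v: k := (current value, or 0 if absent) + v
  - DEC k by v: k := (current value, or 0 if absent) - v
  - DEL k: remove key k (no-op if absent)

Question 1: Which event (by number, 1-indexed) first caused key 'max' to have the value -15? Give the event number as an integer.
Answer: 4

Derivation:
Looking for first event where max becomes -15:
  event 4: max (absent) -> -15  <-- first match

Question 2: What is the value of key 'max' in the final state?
Answer: 9

Derivation:
Track key 'max' through all 12 events:
  event 1 (t=2: SET total = 27): max unchanged
  event 2 (t=10: INC total by 11): max unchanged
  event 3 (t=15: SET count = 28): max unchanged
  event 4 (t=20: SET max = -15): max (absent) -> -15
  event 5 (t=22: SET total = 43): max unchanged
  event 6 (t=27: INC total by 1): max unchanged
  event 7 (t=35: SET max = -16): max -15 -> -16
  event 8 (t=45: SET total = -10): max unchanged
  event 9 (t=50: DEL max): max -16 -> (absent)
  event 10 (t=54: SET total = -15): max unchanged
  event 11 (t=60: INC total by 3): max unchanged
  event 12 (t=67: INC max by 9): max (absent) -> 9
Final: max = 9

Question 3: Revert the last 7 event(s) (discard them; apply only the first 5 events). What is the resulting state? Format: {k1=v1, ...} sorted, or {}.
Answer: {count=28, max=-15, total=43}

Derivation:
Keep first 5 events (discard last 7):
  after event 1 (t=2: SET total = 27): {total=27}
  after event 2 (t=10: INC total by 11): {total=38}
  after event 3 (t=15: SET count = 28): {count=28, total=38}
  after event 4 (t=20: SET max = -15): {count=28, max=-15, total=38}
  after event 5 (t=22: SET total = 43): {count=28, max=-15, total=43}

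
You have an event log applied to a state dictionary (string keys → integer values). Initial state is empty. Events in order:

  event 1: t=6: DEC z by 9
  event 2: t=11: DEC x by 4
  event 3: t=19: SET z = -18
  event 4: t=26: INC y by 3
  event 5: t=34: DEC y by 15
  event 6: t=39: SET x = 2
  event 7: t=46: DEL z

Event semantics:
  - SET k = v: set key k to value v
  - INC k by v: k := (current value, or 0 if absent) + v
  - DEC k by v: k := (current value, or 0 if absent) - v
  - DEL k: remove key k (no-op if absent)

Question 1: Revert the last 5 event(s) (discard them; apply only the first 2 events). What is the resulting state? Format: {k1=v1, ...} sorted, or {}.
Answer: {x=-4, z=-9}

Derivation:
Keep first 2 events (discard last 5):
  after event 1 (t=6: DEC z by 9): {z=-9}
  after event 2 (t=11: DEC x by 4): {x=-4, z=-9}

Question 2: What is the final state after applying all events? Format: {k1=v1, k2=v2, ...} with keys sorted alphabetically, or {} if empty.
  after event 1 (t=6: DEC z by 9): {z=-9}
  after event 2 (t=11: DEC x by 4): {x=-4, z=-9}
  after event 3 (t=19: SET z = -18): {x=-4, z=-18}
  after event 4 (t=26: INC y by 3): {x=-4, y=3, z=-18}
  after event 5 (t=34: DEC y by 15): {x=-4, y=-12, z=-18}
  after event 6 (t=39: SET x = 2): {x=2, y=-12, z=-18}
  after event 7 (t=46: DEL z): {x=2, y=-12}

Answer: {x=2, y=-12}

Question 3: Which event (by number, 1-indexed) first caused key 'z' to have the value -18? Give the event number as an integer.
Looking for first event where z becomes -18:
  event 1: z = -9
  event 2: z = -9
  event 3: z -9 -> -18  <-- first match

Answer: 3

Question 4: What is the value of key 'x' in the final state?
Answer: 2

Derivation:
Track key 'x' through all 7 events:
  event 1 (t=6: DEC z by 9): x unchanged
  event 2 (t=11: DEC x by 4): x (absent) -> -4
  event 3 (t=19: SET z = -18): x unchanged
  event 4 (t=26: INC y by 3): x unchanged
  event 5 (t=34: DEC y by 15): x unchanged
  event 6 (t=39: SET x = 2): x -4 -> 2
  event 7 (t=46: DEL z): x unchanged
Final: x = 2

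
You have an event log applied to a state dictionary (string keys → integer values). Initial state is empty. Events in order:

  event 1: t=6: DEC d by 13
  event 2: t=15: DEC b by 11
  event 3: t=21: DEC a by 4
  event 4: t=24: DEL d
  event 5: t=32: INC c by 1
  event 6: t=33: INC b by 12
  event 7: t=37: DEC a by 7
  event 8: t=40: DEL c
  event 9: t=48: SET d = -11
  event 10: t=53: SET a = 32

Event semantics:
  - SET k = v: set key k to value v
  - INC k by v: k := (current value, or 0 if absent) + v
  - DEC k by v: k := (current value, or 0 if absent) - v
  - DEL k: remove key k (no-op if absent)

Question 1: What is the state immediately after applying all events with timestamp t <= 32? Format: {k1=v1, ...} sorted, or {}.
Answer: {a=-4, b=-11, c=1}

Derivation:
Apply events with t <= 32 (5 events):
  after event 1 (t=6: DEC d by 13): {d=-13}
  after event 2 (t=15: DEC b by 11): {b=-11, d=-13}
  after event 3 (t=21: DEC a by 4): {a=-4, b=-11, d=-13}
  after event 4 (t=24: DEL d): {a=-4, b=-11}
  after event 5 (t=32: INC c by 1): {a=-4, b=-11, c=1}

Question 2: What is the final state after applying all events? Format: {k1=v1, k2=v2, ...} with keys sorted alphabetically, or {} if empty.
  after event 1 (t=6: DEC d by 13): {d=-13}
  after event 2 (t=15: DEC b by 11): {b=-11, d=-13}
  after event 3 (t=21: DEC a by 4): {a=-4, b=-11, d=-13}
  after event 4 (t=24: DEL d): {a=-4, b=-11}
  after event 5 (t=32: INC c by 1): {a=-4, b=-11, c=1}
  after event 6 (t=33: INC b by 12): {a=-4, b=1, c=1}
  after event 7 (t=37: DEC a by 7): {a=-11, b=1, c=1}
  after event 8 (t=40: DEL c): {a=-11, b=1}
  after event 9 (t=48: SET d = -11): {a=-11, b=1, d=-11}
  after event 10 (t=53: SET a = 32): {a=32, b=1, d=-11}

Answer: {a=32, b=1, d=-11}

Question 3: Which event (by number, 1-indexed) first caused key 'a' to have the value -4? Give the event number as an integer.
Answer: 3

Derivation:
Looking for first event where a becomes -4:
  event 3: a (absent) -> -4  <-- first match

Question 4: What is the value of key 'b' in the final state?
Answer: 1

Derivation:
Track key 'b' through all 10 events:
  event 1 (t=6: DEC d by 13): b unchanged
  event 2 (t=15: DEC b by 11): b (absent) -> -11
  event 3 (t=21: DEC a by 4): b unchanged
  event 4 (t=24: DEL d): b unchanged
  event 5 (t=32: INC c by 1): b unchanged
  event 6 (t=33: INC b by 12): b -11 -> 1
  event 7 (t=37: DEC a by 7): b unchanged
  event 8 (t=40: DEL c): b unchanged
  event 9 (t=48: SET d = -11): b unchanged
  event 10 (t=53: SET a = 32): b unchanged
Final: b = 1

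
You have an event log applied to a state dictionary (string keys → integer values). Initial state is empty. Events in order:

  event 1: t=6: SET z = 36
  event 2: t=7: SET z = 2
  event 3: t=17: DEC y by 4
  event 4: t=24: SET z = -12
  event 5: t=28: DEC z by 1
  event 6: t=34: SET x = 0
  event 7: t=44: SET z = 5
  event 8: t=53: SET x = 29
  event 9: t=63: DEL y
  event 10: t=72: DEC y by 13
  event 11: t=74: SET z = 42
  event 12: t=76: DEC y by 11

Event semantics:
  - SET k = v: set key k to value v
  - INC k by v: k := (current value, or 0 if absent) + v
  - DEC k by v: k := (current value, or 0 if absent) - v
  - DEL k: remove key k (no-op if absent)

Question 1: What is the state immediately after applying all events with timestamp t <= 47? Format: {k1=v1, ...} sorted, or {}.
Apply events with t <= 47 (7 events):
  after event 1 (t=6: SET z = 36): {z=36}
  after event 2 (t=7: SET z = 2): {z=2}
  after event 3 (t=17: DEC y by 4): {y=-4, z=2}
  after event 4 (t=24: SET z = -12): {y=-4, z=-12}
  after event 5 (t=28: DEC z by 1): {y=-4, z=-13}
  after event 6 (t=34: SET x = 0): {x=0, y=-4, z=-13}
  after event 7 (t=44: SET z = 5): {x=0, y=-4, z=5}

Answer: {x=0, y=-4, z=5}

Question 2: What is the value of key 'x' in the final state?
Answer: 29

Derivation:
Track key 'x' through all 12 events:
  event 1 (t=6: SET z = 36): x unchanged
  event 2 (t=7: SET z = 2): x unchanged
  event 3 (t=17: DEC y by 4): x unchanged
  event 4 (t=24: SET z = -12): x unchanged
  event 5 (t=28: DEC z by 1): x unchanged
  event 6 (t=34: SET x = 0): x (absent) -> 0
  event 7 (t=44: SET z = 5): x unchanged
  event 8 (t=53: SET x = 29): x 0 -> 29
  event 9 (t=63: DEL y): x unchanged
  event 10 (t=72: DEC y by 13): x unchanged
  event 11 (t=74: SET z = 42): x unchanged
  event 12 (t=76: DEC y by 11): x unchanged
Final: x = 29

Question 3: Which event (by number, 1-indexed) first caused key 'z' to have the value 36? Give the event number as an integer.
Looking for first event where z becomes 36:
  event 1: z (absent) -> 36  <-- first match

Answer: 1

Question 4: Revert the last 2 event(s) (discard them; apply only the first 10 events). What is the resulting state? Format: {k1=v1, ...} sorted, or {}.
Answer: {x=29, y=-13, z=5}

Derivation:
Keep first 10 events (discard last 2):
  after event 1 (t=6: SET z = 36): {z=36}
  after event 2 (t=7: SET z = 2): {z=2}
  after event 3 (t=17: DEC y by 4): {y=-4, z=2}
  after event 4 (t=24: SET z = -12): {y=-4, z=-12}
  after event 5 (t=28: DEC z by 1): {y=-4, z=-13}
  after event 6 (t=34: SET x = 0): {x=0, y=-4, z=-13}
  after event 7 (t=44: SET z = 5): {x=0, y=-4, z=5}
  after event 8 (t=53: SET x = 29): {x=29, y=-4, z=5}
  after event 9 (t=63: DEL y): {x=29, z=5}
  after event 10 (t=72: DEC y by 13): {x=29, y=-13, z=5}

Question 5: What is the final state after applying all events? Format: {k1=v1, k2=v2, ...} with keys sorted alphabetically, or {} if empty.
  after event 1 (t=6: SET z = 36): {z=36}
  after event 2 (t=7: SET z = 2): {z=2}
  after event 3 (t=17: DEC y by 4): {y=-4, z=2}
  after event 4 (t=24: SET z = -12): {y=-4, z=-12}
  after event 5 (t=28: DEC z by 1): {y=-4, z=-13}
  after event 6 (t=34: SET x = 0): {x=0, y=-4, z=-13}
  after event 7 (t=44: SET z = 5): {x=0, y=-4, z=5}
  after event 8 (t=53: SET x = 29): {x=29, y=-4, z=5}
  after event 9 (t=63: DEL y): {x=29, z=5}
  after event 10 (t=72: DEC y by 13): {x=29, y=-13, z=5}
  after event 11 (t=74: SET z = 42): {x=29, y=-13, z=42}
  after event 12 (t=76: DEC y by 11): {x=29, y=-24, z=42}

Answer: {x=29, y=-24, z=42}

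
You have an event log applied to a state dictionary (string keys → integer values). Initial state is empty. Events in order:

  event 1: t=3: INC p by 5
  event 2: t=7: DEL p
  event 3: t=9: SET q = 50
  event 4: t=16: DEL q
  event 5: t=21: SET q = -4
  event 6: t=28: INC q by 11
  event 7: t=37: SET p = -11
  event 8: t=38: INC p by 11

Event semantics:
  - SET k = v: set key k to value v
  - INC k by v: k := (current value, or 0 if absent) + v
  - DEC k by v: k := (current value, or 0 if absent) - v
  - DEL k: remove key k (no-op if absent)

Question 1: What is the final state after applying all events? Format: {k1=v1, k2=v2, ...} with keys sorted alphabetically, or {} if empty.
Answer: {p=0, q=7}

Derivation:
  after event 1 (t=3: INC p by 5): {p=5}
  after event 2 (t=7: DEL p): {}
  after event 3 (t=9: SET q = 50): {q=50}
  after event 4 (t=16: DEL q): {}
  after event 5 (t=21: SET q = -4): {q=-4}
  after event 6 (t=28: INC q by 11): {q=7}
  after event 7 (t=37: SET p = -11): {p=-11, q=7}
  after event 8 (t=38: INC p by 11): {p=0, q=7}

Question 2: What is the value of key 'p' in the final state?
Answer: 0

Derivation:
Track key 'p' through all 8 events:
  event 1 (t=3: INC p by 5): p (absent) -> 5
  event 2 (t=7: DEL p): p 5 -> (absent)
  event 3 (t=9: SET q = 50): p unchanged
  event 4 (t=16: DEL q): p unchanged
  event 5 (t=21: SET q = -4): p unchanged
  event 6 (t=28: INC q by 11): p unchanged
  event 7 (t=37: SET p = -11): p (absent) -> -11
  event 8 (t=38: INC p by 11): p -11 -> 0
Final: p = 0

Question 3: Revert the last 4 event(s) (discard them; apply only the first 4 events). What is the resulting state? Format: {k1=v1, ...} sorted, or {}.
Answer: {}

Derivation:
Keep first 4 events (discard last 4):
  after event 1 (t=3: INC p by 5): {p=5}
  after event 2 (t=7: DEL p): {}
  after event 3 (t=9: SET q = 50): {q=50}
  after event 4 (t=16: DEL q): {}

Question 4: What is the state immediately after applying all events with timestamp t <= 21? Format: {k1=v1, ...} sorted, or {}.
Apply events with t <= 21 (5 events):
  after event 1 (t=3: INC p by 5): {p=5}
  after event 2 (t=7: DEL p): {}
  after event 3 (t=9: SET q = 50): {q=50}
  after event 4 (t=16: DEL q): {}
  after event 5 (t=21: SET q = -4): {q=-4}

Answer: {q=-4}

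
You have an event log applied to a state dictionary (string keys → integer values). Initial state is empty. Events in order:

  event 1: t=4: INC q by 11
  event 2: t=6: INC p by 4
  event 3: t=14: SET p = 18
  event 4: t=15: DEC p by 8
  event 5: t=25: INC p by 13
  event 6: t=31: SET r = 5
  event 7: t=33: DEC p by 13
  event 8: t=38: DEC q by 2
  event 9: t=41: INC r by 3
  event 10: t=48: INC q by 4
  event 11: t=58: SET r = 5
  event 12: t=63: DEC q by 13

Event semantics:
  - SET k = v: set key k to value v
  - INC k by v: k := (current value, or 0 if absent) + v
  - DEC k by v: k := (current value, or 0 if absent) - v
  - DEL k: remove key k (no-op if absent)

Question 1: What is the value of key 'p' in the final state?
Answer: 10

Derivation:
Track key 'p' through all 12 events:
  event 1 (t=4: INC q by 11): p unchanged
  event 2 (t=6: INC p by 4): p (absent) -> 4
  event 3 (t=14: SET p = 18): p 4 -> 18
  event 4 (t=15: DEC p by 8): p 18 -> 10
  event 5 (t=25: INC p by 13): p 10 -> 23
  event 6 (t=31: SET r = 5): p unchanged
  event 7 (t=33: DEC p by 13): p 23 -> 10
  event 8 (t=38: DEC q by 2): p unchanged
  event 9 (t=41: INC r by 3): p unchanged
  event 10 (t=48: INC q by 4): p unchanged
  event 11 (t=58: SET r = 5): p unchanged
  event 12 (t=63: DEC q by 13): p unchanged
Final: p = 10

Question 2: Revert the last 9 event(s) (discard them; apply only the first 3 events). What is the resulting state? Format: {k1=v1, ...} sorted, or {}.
Answer: {p=18, q=11}

Derivation:
Keep first 3 events (discard last 9):
  after event 1 (t=4: INC q by 11): {q=11}
  after event 2 (t=6: INC p by 4): {p=4, q=11}
  after event 3 (t=14: SET p = 18): {p=18, q=11}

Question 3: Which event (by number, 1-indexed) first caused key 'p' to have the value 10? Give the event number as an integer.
Answer: 4

Derivation:
Looking for first event where p becomes 10:
  event 2: p = 4
  event 3: p = 18
  event 4: p 18 -> 10  <-- first match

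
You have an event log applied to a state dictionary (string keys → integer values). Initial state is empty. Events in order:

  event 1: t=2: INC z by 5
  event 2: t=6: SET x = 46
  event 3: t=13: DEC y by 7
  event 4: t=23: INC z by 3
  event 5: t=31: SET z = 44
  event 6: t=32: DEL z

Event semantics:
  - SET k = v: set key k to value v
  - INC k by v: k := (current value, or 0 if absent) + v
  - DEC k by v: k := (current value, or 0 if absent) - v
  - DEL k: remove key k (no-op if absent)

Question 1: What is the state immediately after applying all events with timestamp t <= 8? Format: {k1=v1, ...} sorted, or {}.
Answer: {x=46, z=5}

Derivation:
Apply events with t <= 8 (2 events):
  after event 1 (t=2: INC z by 5): {z=5}
  after event 2 (t=6: SET x = 46): {x=46, z=5}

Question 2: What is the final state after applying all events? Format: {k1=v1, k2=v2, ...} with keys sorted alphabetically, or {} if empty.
  after event 1 (t=2: INC z by 5): {z=5}
  after event 2 (t=6: SET x = 46): {x=46, z=5}
  after event 3 (t=13: DEC y by 7): {x=46, y=-7, z=5}
  after event 4 (t=23: INC z by 3): {x=46, y=-7, z=8}
  after event 5 (t=31: SET z = 44): {x=46, y=-7, z=44}
  after event 6 (t=32: DEL z): {x=46, y=-7}

Answer: {x=46, y=-7}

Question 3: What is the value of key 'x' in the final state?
Track key 'x' through all 6 events:
  event 1 (t=2: INC z by 5): x unchanged
  event 2 (t=6: SET x = 46): x (absent) -> 46
  event 3 (t=13: DEC y by 7): x unchanged
  event 4 (t=23: INC z by 3): x unchanged
  event 5 (t=31: SET z = 44): x unchanged
  event 6 (t=32: DEL z): x unchanged
Final: x = 46

Answer: 46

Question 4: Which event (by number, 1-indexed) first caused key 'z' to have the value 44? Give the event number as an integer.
Answer: 5

Derivation:
Looking for first event where z becomes 44:
  event 1: z = 5
  event 2: z = 5
  event 3: z = 5
  event 4: z = 8
  event 5: z 8 -> 44  <-- first match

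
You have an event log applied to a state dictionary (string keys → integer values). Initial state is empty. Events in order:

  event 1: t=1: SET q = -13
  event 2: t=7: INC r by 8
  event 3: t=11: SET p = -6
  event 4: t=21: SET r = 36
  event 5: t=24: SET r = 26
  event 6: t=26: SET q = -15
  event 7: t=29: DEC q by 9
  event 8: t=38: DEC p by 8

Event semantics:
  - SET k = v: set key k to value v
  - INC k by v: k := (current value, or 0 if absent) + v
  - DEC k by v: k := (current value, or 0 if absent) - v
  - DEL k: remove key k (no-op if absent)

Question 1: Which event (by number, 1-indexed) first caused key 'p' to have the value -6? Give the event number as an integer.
Answer: 3

Derivation:
Looking for first event where p becomes -6:
  event 3: p (absent) -> -6  <-- first match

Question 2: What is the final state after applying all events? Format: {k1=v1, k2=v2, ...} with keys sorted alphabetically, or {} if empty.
  after event 1 (t=1: SET q = -13): {q=-13}
  after event 2 (t=7: INC r by 8): {q=-13, r=8}
  after event 3 (t=11: SET p = -6): {p=-6, q=-13, r=8}
  after event 4 (t=21: SET r = 36): {p=-6, q=-13, r=36}
  after event 5 (t=24: SET r = 26): {p=-6, q=-13, r=26}
  after event 6 (t=26: SET q = -15): {p=-6, q=-15, r=26}
  after event 7 (t=29: DEC q by 9): {p=-6, q=-24, r=26}
  after event 8 (t=38: DEC p by 8): {p=-14, q=-24, r=26}

Answer: {p=-14, q=-24, r=26}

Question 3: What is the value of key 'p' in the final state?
Answer: -14

Derivation:
Track key 'p' through all 8 events:
  event 1 (t=1: SET q = -13): p unchanged
  event 2 (t=7: INC r by 8): p unchanged
  event 3 (t=11: SET p = -6): p (absent) -> -6
  event 4 (t=21: SET r = 36): p unchanged
  event 5 (t=24: SET r = 26): p unchanged
  event 6 (t=26: SET q = -15): p unchanged
  event 7 (t=29: DEC q by 9): p unchanged
  event 8 (t=38: DEC p by 8): p -6 -> -14
Final: p = -14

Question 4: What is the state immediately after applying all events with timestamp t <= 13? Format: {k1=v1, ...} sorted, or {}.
Apply events with t <= 13 (3 events):
  after event 1 (t=1: SET q = -13): {q=-13}
  after event 2 (t=7: INC r by 8): {q=-13, r=8}
  after event 3 (t=11: SET p = -6): {p=-6, q=-13, r=8}

Answer: {p=-6, q=-13, r=8}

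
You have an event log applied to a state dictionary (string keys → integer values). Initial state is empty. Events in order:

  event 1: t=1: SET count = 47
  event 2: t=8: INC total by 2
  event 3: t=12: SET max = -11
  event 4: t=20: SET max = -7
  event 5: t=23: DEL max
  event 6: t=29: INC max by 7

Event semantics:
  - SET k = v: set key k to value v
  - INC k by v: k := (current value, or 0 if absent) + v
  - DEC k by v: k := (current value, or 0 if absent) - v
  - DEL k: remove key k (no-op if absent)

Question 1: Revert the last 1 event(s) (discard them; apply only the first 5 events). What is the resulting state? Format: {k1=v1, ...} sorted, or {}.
Answer: {count=47, total=2}

Derivation:
Keep first 5 events (discard last 1):
  after event 1 (t=1: SET count = 47): {count=47}
  after event 2 (t=8: INC total by 2): {count=47, total=2}
  after event 3 (t=12: SET max = -11): {count=47, max=-11, total=2}
  after event 4 (t=20: SET max = -7): {count=47, max=-7, total=2}
  after event 5 (t=23: DEL max): {count=47, total=2}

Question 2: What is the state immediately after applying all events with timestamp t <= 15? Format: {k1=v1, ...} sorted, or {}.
Apply events with t <= 15 (3 events):
  after event 1 (t=1: SET count = 47): {count=47}
  after event 2 (t=8: INC total by 2): {count=47, total=2}
  after event 3 (t=12: SET max = -11): {count=47, max=-11, total=2}

Answer: {count=47, max=-11, total=2}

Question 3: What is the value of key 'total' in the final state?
Answer: 2

Derivation:
Track key 'total' through all 6 events:
  event 1 (t=1: SET count = 47): total unchanged
  event 2 (t=8: INC total by 2): total (absent) -> 2
  event 3 (t=12: SET max = -11): total unchanged
  event 4 (t=20: SET max = -7): total unchanged
  event 5 (t=23: DEL max): total unchanged
  event 6 (t=29: INC max by 7): total unchanged
Final: total = 2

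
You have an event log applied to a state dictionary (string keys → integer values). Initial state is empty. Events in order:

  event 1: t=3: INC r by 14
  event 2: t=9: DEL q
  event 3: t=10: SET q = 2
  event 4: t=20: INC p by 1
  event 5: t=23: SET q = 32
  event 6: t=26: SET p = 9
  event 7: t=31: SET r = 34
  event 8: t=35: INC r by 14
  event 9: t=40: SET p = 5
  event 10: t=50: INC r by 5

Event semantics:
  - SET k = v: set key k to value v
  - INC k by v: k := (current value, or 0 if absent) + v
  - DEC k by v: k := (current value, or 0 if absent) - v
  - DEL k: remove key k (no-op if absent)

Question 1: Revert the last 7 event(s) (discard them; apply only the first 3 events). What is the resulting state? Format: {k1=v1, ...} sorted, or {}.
Answer: {q=2, r=14}

Derivation:
Keep first 3 events (discard last 7):
  after event 1 (t=3: INC r by 14): {r=14}
  after event 2 (t=9: DEL q): {r=14}
  after event 3 (t=10: SET q = 2): {q=2, r=14}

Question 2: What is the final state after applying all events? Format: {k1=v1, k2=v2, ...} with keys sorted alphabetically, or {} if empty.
  after event 1 (t=3: INC r by 14): {r=14}
  after event 2 (t=9: DEL q): {r=14}
  after event 3 (t=10: SET q = 2): {q=2, r=14}
  after event 4 (t=20: INC p by 1): {p=1, q=2, r=14}
  after event 5 (t=23: SET q = 32): {p=1, q=32, r=14}
  after event 6 (t=26: SET p = 9): {p=9, q=32, r=14}
  after event 7 (t=31: SET r = 34): {p=9, q=32, r=34}
  after event 8 (t=35: INC r by 14): {p=9, q=32, r=48}
  after event 9 (t=40: SET p = 5): {p=5, q=32, r=48}
  after event 10 (t=50: INC r by 5): {p=5, q=32, r=53}

Answer: {p=5, q=32, r=53}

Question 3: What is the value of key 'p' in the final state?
Answer: 5

Derivation:
Track key 'p' through all 10 events:
  event 1 (t=3: INC r by 14): p unchanged
  event 2 (t=9: DEL q): p unchanged
  event 3 (t=10: SET q = 2): p unchanged
  event 4 (t=20: INC p by 1): p (absent) -> 1
  event 5 (t=23: SET q = 32): p unchanged
  event 6 (t=26: SET p = 9): p 1 -> 9
  event 7 (t=31: SET r = 34): p unchanged
  event 8 (t=35: INC r by 14): p unchanged
  event 9 (t=40: SET p = 5): p 9 -> 5
  event 10 (t=50: INC r by 5): p unchanged
Final: p = 5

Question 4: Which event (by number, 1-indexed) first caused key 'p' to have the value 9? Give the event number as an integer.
Answer: 6

Derivation:
Looking for first event where p becomes 9:
  event 4: p = 1
  event 5: p = 1
  event 6: p 1 -> 9  <-- first match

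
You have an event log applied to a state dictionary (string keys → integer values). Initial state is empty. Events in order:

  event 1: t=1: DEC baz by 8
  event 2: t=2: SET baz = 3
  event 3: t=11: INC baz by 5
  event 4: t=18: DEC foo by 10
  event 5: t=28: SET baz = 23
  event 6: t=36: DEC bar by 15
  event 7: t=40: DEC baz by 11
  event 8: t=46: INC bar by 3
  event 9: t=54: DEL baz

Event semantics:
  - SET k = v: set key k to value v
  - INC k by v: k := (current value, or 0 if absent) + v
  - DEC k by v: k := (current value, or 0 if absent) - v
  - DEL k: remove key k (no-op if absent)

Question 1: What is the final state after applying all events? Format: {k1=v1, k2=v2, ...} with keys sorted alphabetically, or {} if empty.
Answer: {bar=-12, foo=-10}

Derivation:
  after event 1 (t=1: DEC baz by 8): {baz=-8}
  after event 2 (t=2: SET baz = 3): {baz=3}
  after event 3 (t=11: INC baz by 5): {baz=8}
  after event 4 (t=18: DEC foo by 10): {baz=8, foo=-10}
  after event 5 (t=28: SET baz = 23): {baz=23, foo=-10}
  after event 6 (t=36: DEC bar by 15): {bar=-15, baz=23, foo=-10}
  after event 7 (t=40: DEC baz by 11): {bar=-15, baz=12, foo=-10}
  after event 8 (t=46: INC bar by 3): {bar=-12, baz=12, foo=-10}
  after event 9 (t=54: DEL baz): {bar=-12, foo=-10}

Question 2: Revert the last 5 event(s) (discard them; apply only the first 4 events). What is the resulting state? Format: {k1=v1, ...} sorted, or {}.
Keep first 4 events (discard last 5):
  after event 1 (t=1: DEC baz by 8): {baz=-8}
  after event 2 (t=2: SET baz = 3): {baz=3}
  after event 3 (t=11: INC baz by 5): {baz=8}
  after event 4 (t=18: DEC foo by 10): {baz=8, foo=-10}

Answer: {baz=8, foo=-10}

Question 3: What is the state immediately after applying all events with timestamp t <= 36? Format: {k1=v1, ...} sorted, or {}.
Apply events with t <= 36 (6 events):
  after event 1 (t=1: DEC baz by 8): {baz=-8}
  after event 2 (t=2: SET baz = 3): {baz=3}
  after event 3 (t=11: INC baz by 5): {baz=8}
  after event 4 (t=18: DEC foo by 10): {baz=8, foo=-10}
  after event 5 (t=28: SET baz = 23): {baz=23, foo=-10}
  after event 6 (t=36: DEC bar by 15): {bar=-15, baz=23, foo=-10}

Answer: {bar=-15, baz=23, foo=-10}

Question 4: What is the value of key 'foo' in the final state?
Track key 'foo' through all 9 events:
  event 1 (t=1: DEC baz by 8): foo unchanged
  event 2 (t=2: SET baz = 3): foo unchanged
  event 3 (t=11: INC baz by 5): foo unchanged
  event 4 (t=18: DEC foo by 10): foo (absent) -> -10
  event 5 (t=28: SET baz = 23): foo unchanged
  event 6 (t=36: DEC bar by 15): foo unchanged
  event 7 (t=40: DEC baz by 11): foo unchanged
  event 8 (t=46: INC bar by 3): foo unchanged
  event 9 (t=54: DEL baz): foo unchanged
Final: foo = -10

Answer: -10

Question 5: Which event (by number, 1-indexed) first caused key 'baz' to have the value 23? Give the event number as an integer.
Looking for first event where baz becomes 23:
  event 1: baz = -8
  event 2: baz = 3
  event 3: baz = 8
  event 4: baz = 8
  event 5: baz 8 -> 23  <-- first match

Answer: 5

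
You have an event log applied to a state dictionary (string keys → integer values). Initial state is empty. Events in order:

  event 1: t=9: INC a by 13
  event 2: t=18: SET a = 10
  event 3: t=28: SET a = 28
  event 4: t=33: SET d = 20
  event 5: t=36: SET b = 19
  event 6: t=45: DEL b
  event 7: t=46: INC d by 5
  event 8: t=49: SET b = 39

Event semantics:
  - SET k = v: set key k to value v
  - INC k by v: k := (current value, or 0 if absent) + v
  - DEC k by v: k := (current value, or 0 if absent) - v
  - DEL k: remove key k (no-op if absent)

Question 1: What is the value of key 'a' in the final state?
Answer: 28

Derivation:
Track key 'a' through all 8 events:
  event 1 (t=9: INC a by 13): a (absent) -> 13
  event 2 (t=18: SET a = 10): a 13 -> 10
  event 3 (t=28: SET a = 28): a 10 -> 28
  event 4 (t=33: SET d = 20): a unchanged
  event 5 (t=36: SET b = 19): a unchanged
  event 6 (t=45: DEL b): a unchanged
  event 7 (t=46: INC d by 5): a unchanged
  event 8 (t=49: SET b = 39): a unchanged
Final: a = 28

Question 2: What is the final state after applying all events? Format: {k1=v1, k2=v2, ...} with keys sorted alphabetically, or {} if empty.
  after event 1 (t=9: INC a by 13): {a=13}
  after event 2 (t=18: SET a = 10): {a=10}
  after event 3 (t=28: SET a = 28): {a=28}
  after event 4 (t=33: SET d = 20): {a=28, d=20}
  after event 5 (t=36: SET b = 19): {a=28, b=19, d=20}
  after event 6 (t=45: DEL b): {a=28, d=20}
  after event 7 (t=46: INC d by 5): {a=28, d=25}
  after event 8 (t=49: SET b = 39): {a=28, b=39, d=25}

Answer: {a=28, b=39, d=25}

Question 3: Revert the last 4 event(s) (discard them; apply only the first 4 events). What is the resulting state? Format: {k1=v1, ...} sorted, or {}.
Keep first 4 events (discard last 4):
  after event 1 (t=9: INC a by 13): {a=13}
  after event 2 (t=18: SET a = 10): {a=10}
  after event 3 (t=28: SET a = 28): {a=28}
  after event 4 (t=33: SET d = 20): {a=28, d=20}

Answer: {a=28, d=20}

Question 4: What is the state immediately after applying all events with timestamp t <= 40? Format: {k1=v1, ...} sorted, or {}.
Answer: {a=28, b=19, d=20}

Derivation:
Apply events with t <= 40 (5 events):
  after event 1 (t=9: INC a by 13): {a=13}
  after event 2 (t=18: SET a = 10): {a=10}
  after event 3 (t=28: SET a = 28): {a=28}
  after event 4 (t=33: SET d = 20): {a=28, d=20}
  after event 5 (t=36: SET b = 19): {a=28, b=19, d=20}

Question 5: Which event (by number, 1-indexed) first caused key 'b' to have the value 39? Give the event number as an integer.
Looking for first event where b becomes 39:
  event 5: b = 19
  event 6: b = (absent)
  event 8: b (absent) -> 39  <-- first match

Answer: 8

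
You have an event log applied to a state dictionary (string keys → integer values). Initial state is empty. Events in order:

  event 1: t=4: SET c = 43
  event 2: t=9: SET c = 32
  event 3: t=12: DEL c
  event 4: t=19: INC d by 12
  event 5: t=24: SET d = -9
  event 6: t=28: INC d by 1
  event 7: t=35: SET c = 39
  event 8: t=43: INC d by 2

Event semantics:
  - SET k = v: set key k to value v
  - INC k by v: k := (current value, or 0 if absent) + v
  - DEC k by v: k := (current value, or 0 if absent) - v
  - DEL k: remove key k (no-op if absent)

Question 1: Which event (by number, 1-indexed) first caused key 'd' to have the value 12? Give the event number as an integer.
Looking for first event where d becomes 12:
  event 4: d (absent) -> 12  <-- first match

Answer: 4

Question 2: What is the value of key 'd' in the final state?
Track key 'd' through all 8 events:
  event 1 (t=4: SET c = 43): d unchanged
  event 2 (t=9: SET c = 32): d unchanged
  event 3 (t=12: DEL c): d unchanged
  event 4 (t=19: INC d by 12): d (absent) -> 12
  event 5 (t=24: SET d = -9): d 12 -> -9
  event 6 (t=28: INC d by 1): d -9 -> -8
  event 7 (t=35: SET c = 39): d unchanged
  event 8 (t=43: INC d by 2): d -8 -> -6
Final: d = -6

Answer: -6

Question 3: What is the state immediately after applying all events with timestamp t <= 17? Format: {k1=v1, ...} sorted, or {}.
Apply events with t <= 17 (3 events):
  after event 1 (t=4: SET c = 43): {c=43}
  after event 2 (t=9: SET c = 32): {c=32}
  after event 3 (t=12: DEL c): {}

Answer: {}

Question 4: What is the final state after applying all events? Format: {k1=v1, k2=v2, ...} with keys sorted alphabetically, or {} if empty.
Answer: {c=39, d=-6}

Derivation:
  after event 1 (t=4: SET c = 43): {c=43}
  after event 2 (t=9: SET c = 32): {c=32}
  after event 3 (t=12: DEL c): {}
  after event 4 (t=19: INC d by 12): {d=12}
  after event 5 (t=24: SET d = -9): {d=-9}
  after event 6 (t=28: INC d by 1): {d=-8}
  after event 7 (t=35: SET c = 39): {c=39, d=-8}
  after event 8 (t=43: INC d by 2): {c=39, d=-6}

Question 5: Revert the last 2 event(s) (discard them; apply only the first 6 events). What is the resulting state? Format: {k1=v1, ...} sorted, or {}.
Answer: {d=-8}

Derivation:
Keep first 6 events (discard last 2):
  after event 1 (t=4: SET c = 43): {c=43}
  after event 2 (t=9: SET c = 32): {c=32}
  after event 3 (t=12: DEL c): {}
  after event 4 (t=19: INC d by 12): {d=12}
  after event 5 (t=24: SET d = -9): {d=-9}
  after event 6 (t=28: INC d by 1): {d=-8}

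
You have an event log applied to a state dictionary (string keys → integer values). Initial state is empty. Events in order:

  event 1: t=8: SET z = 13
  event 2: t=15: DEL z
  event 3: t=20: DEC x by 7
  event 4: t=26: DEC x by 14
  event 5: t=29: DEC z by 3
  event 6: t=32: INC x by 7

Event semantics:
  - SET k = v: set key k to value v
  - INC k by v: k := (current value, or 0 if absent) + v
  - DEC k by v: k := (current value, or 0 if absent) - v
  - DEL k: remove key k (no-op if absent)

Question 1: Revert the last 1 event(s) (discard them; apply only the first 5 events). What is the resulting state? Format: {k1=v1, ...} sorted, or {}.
Keep first 5 events (discard last 1):
  after event 1 (t=8: SET z = 13): {z=13}
  after event 2 (t=15: DEL z): {}
  after event 3 (t=20: DEC x by 7): {x=-7}
  after event 4 (t=26: DEC x by 14): {x=-21}
  after event 5 (t=29: DEC z by 3): {x=-21, z=-3}

Answer: {x=-21, z=-3}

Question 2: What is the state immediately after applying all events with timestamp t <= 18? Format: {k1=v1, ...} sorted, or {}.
Answer: {}

Derivation:
Apply events with t <= 18 (2 events):
  after event 1 (t=8: SET z = 13): {z=13}
  after event 2 (t=15: DEL z): {}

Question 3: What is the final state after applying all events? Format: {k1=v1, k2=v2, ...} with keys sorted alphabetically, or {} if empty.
Answer: {x=-14, z=-3}

Derivation:
  after event 1 (t=8: SET z = 13): {z=13}
  after event 2 (t=15: DEL z): {}
  after event 3 (t=20: DEC x by 7): {x=-7}
  after event 4 (t=26: DEC x by 14): {x=-21}
  after event 5 (t=29: DEC z by 3): {x=-21, z=-3}
  after event 6 (t=32: INC x by 7): {x=-14, z=-3}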